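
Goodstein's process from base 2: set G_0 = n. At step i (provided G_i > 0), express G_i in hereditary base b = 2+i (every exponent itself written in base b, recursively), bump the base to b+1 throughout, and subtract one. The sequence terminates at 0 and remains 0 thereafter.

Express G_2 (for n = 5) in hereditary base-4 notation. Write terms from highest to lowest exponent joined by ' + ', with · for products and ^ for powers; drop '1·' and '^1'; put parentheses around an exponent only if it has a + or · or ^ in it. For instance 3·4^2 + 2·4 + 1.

G_0 = 5. HB_2(5) = 2^2 + 1. Bump = 28. G_1 = 27.
G_1 = 27. HB_3(27) = 3^3. Bump = 256. G_2 = 255.

3·4^3 + 3·4^2 + 3·4 + 3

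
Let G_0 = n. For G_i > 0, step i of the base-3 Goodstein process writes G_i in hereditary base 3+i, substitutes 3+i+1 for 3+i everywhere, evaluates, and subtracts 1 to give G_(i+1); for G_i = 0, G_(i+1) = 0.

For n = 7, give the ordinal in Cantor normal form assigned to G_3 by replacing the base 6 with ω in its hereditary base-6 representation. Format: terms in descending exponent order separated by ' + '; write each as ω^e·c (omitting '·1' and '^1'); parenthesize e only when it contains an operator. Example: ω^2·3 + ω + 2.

ω + 3

step 0: 7 = 2·3 + 1; sub 4 for 3: 2·4 + 1; = 9; G_1 = 9−1 = 8
step 1: 8 = 2·4; sub 5 for 4: 2·5; = 10; G_2 = 10−1 = 9
step 2: 9 = 5 + 4; sub 6 for 5: 6 + 4; = 10; G_3 = 10−1 = 9
step 3: 9 = 6 + 3; sub 7 for 6: 7 + 3; = 10; G_4 = 10−1 = 9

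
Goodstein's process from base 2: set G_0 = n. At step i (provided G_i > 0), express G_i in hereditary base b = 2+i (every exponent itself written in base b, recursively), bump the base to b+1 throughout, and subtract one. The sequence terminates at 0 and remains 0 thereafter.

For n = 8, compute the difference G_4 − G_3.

G_0 = 8. HB_2(8) = 2^(2 + 1). Bump = 81. G_1 = 80.
G_1 = 80. HB_3(80) = 2·3^3 + 2·3^2 + 2·3 + 2. Bump = 554. G_2 = 553.
G_2 = 553. HB_4(553) = 2·4^4 + 2·4^2 + 2·4 + 1. Bump = 6311. G_3 = 6310.
G_3 = 6310. HB_5(6310) = 2·5^5 + 2·5^2 + 2·5. Bump = 93396. G_4 = 93395.

87085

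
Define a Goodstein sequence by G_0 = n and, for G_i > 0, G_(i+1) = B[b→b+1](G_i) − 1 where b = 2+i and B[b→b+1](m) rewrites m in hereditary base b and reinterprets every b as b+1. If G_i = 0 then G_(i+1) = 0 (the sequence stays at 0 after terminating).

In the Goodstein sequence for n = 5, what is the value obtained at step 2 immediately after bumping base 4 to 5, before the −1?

468

base 2: 5 = 2^2 + 1; at 3: 3^3 + 1 = 28; next = 27
base 3: 27 = 3^3; at 4: 4^4 = 256; next = 255
base 4: 255 = 3·4^3 + 3·4^2 + 3·4 + 3; at 5: 3·5^3 + 3·5^2 + 3·5 + 3 = 468; next = 467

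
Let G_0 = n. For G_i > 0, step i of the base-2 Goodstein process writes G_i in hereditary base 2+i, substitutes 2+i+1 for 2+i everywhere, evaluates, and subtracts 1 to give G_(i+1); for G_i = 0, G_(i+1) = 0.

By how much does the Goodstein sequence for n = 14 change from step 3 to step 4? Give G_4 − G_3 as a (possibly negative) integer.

(0) 14|_2 = 2^(2 + 1) + 2^2 + 2 ↦ 3^(3 + 1) + 3^3 + 3|_3 = 111 ⇒ 110
(1) 110|_3 = 3^(3 + 1) + 3^3 + 2 ↦ 4^(4 + 1) + 4^4 + 2|_4 = 1282 ⇒ 1281
(2) 1281|_4 = 4^(4 + 1) + 4^4 + 1 ↦ 5^(5 + 1) + 5^5 + 1|_5 = 18751 ⇒ 18750
(3) 18750|_5 = 5^(5 + 1) + 5^5 ↦ 6^(6 + 1) + 6^6|_6 = 326592 ⇒ 326591

307841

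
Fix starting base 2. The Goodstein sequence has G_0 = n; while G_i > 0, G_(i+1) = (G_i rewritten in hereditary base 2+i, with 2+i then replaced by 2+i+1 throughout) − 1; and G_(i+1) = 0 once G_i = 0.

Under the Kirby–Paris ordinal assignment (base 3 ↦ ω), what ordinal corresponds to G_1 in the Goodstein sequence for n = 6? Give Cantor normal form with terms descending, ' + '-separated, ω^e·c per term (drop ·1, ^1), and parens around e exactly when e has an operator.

G_0=6  [base 2] 2^2 + 2  →[2↦3]→  3^3 + 3 = 30  −1 ⇒ G_1=29
G_1=29  [base 3] 3^3 + 2  →[3↦4]→  4^4 + 2 = 258  −1 ⇒ G_2=257

ω^ω + 2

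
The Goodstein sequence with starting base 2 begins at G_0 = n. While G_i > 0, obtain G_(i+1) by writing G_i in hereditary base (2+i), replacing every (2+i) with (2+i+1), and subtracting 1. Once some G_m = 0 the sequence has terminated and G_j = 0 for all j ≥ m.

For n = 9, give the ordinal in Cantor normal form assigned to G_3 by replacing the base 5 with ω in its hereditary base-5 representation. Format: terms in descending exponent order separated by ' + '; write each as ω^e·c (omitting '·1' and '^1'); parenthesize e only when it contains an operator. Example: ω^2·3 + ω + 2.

ω^ω·3 + ω^3·3 + ω^2·3 + ω·3 + 2

9 —HB2→ 2^(2 + 1) + 1 —bump→ 3^(3 + 1) + 1 = 82 —(−1)→ 81
81 —HB3→ 3^(3 + 1) —bump→ 4^(4 + 1) = 1024 —(−1)→ 1023
1023 —HB4→ 3·4^4 + 3·4^3 + 3·4^2 + 3·4 + 3 —bump→ 3·5^5 + 3·5^3 + 3·5^2 + 3·5 + 3 = 9843 —(−1)→ 9842
9842 —HB5→ 3·5^5 + 3·5^3 + 3·5^2 + 3·5 + 2 —bump→ 3·6^6 + 3·6^3 + 3·6^2 + 3·6 + 2 = 140744 —(−1)→ 140743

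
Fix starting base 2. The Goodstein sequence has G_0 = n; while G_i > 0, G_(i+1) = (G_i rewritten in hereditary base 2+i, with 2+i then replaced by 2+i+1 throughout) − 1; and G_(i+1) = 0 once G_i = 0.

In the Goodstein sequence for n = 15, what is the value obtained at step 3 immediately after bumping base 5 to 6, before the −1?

326594

base 2: 15 = 2^(2 + 1) + 2^2 + 2 + 1; at 3: 3^(3 + 1) + 3^3 + 3 + 1 = 112; next = 111
base 3: 111 = 3^(3 + 1) + 3^3 + 3; at 4: 4^(4 + 1) + 4^4 + 4 = 1284; next = 1283
base 4: 1283 = 4^(4 + 1) + 4^4 + 3; at 5: 5^(5 + 1) + 5^5 + 3 = 18753; next = 18752
base 5: 18752 = 5^(5 + 1) + 5^5 + 2; at 6: 6^(6 + 1) + 6^6 + 2 = 326594; next = 326593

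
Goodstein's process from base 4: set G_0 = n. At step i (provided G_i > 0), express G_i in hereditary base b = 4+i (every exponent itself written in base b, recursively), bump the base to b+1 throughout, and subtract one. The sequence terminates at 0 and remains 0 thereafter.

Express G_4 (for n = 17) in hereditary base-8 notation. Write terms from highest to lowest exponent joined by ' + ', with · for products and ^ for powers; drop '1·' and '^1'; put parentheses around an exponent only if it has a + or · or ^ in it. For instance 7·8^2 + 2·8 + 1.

5·8 + 3

base 4: 17 = 4^2 + 1; at 5: 5^2 + 1 = 26; next = 25
base 5: 25 = 5^2; at 6: 6^2 = 36; next = 35
base 6: 35 = 5·6 + 5; at 7: 5·7 + 5 = 40; next = 39
base 7: 39 = 5·7 + 4; at 8: 5·8 + 4 = 44; next = 43
base 8: 43 = 5·8 + 3; at 9: 5·9 + 3 = 48; next = 47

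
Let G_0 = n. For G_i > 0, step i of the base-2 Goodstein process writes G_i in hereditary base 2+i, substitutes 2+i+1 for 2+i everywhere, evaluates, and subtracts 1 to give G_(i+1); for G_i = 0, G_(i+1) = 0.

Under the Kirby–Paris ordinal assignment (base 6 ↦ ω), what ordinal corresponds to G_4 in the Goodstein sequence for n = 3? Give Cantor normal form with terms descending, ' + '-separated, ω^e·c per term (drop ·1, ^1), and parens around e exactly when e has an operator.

G_0 = 3. HB_2(3) = 2 + 1. Bump = 4. G_1 = 3.
G_1 = 3. HB_3(3) = 3. Bump = 4. G_2 = 3.
G_2 = 3. HB_4(3) = 3. Bump = 3. G_3 = 2.
G_3 = 2. HB_5(2) = 2. Bump = 2. G_4 = 1.
G_4 = 1. HB_6(1) = 1. Bump = 1. G_5 = 0.

1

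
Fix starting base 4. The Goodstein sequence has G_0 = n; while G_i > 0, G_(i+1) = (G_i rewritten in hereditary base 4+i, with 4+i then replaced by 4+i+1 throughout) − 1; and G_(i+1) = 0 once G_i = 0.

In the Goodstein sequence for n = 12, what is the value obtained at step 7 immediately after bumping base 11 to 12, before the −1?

20

base 4: 12 = 3·4; at 5: 3·5 = 15; next = 14
base 5: 14 = 2·5 + 4; at 6: 2·6 + 4 = 16; next = 15
base 6: 15 = 2·6 + 3; at 7: 2·7 + 3 = 17; next = 16
base 7: 16 = 2·7 + 2; at 8: 2·8 + 2 = 18; next = 17
base 8: 17 = 2·8 + 1; at 9: 2·9 + 1 = 19; next = 18
base 9: 18 = 2·9; at 10: 2·10 = 20; next = 19
base 10: 19 = 10 + 9; at 11: 11 + 9 = 20; next = 19
base 11: 19 = 11 + 8; at 12: 12 + 8 = 20; next = 19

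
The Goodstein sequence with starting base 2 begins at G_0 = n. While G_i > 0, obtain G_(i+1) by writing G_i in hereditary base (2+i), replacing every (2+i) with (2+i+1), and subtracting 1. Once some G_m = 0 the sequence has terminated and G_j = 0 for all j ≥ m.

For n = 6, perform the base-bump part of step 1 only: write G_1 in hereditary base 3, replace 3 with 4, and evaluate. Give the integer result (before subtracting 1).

258

G_0=6  [base 2] 2^2 + 2  →[2↦3]→  3^3 + 3 = 30  −1 ⇒ G_1=29
G_1=29  [base 3] 3^3 + 2  →[3↦4]→  4^4 + 2 = 258  −1 ⇒ G_2=257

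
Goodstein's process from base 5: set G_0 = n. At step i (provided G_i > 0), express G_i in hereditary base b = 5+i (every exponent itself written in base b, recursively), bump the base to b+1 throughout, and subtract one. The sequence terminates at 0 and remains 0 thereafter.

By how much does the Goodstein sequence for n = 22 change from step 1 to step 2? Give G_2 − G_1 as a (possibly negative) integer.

3

base 5: 22 = 4·5 + 2; at 6: 4·6 + 2 = 26; next = 25
base 6: 25 = 4·6 + 1; at 7: 4·7 + 1 = 29; next = 28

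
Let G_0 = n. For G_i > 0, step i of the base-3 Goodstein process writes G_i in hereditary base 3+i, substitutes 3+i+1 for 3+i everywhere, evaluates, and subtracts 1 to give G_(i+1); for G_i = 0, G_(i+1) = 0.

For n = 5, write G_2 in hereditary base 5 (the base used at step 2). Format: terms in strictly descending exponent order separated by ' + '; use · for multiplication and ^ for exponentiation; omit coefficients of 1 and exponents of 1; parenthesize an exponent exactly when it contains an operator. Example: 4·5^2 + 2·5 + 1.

5 —HB3→ 3 + 2 —bump→ 4 + 2 = 6 —(−1)→ 5
5 —HB4→ 4 + 1 —bump→ 5 + 1 = 6 —(−1)→ 5

5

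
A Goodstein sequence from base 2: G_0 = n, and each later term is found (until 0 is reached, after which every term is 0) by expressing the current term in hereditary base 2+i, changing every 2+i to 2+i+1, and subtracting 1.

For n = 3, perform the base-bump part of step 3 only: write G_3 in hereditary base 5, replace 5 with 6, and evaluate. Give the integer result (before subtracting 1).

2

3 —HB2→ 2 + 1 —bump→ 3 + 1 = 4 —(−1)→ 3
3 —HB3→ 3 —bump→ 4 = 4 —(−1)→ 3
3 —HB4→ 3 —bump→ 3 = 3 —(−1)→ 2
2 —HB5→ 2 —bump→ 2 = 2 —(−1)→ 1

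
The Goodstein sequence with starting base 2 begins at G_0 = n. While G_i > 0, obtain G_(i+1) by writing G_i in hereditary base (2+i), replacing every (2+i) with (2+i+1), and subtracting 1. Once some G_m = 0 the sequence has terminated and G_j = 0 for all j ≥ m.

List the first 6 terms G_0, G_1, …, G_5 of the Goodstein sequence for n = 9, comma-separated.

9, 81, 1023, 9842, 140743, 2471826

9 —HB2→ 2^(2 + 1) + 1 —bump→ 3^(3 + 1) + 1 = 82 —(−1)→ 81
81 —HB3→ 3^(3 + 1) —bump→ 4^(4 + 1) = 1024 —(−1)→ 1023
1023 —HB4→ 3·4^4 + 3·4^3 + 3·4^2 + 3·4 + 3 —bump→ 3·5^5 + 3·5^3 + 3·5^2 + 3·5 + 3 = 9843 —(−1)→ 9842
9842 —HB5→ 3·5^5 + 3·5^3 + 3·5^2 + 3·5 + 2 —bump→ 3·6^6 + 3·6^3 + 3·6^2 + 3·6 + 2 = 140744 —(−1)→ 140743
140743 —HB6→ 3·6^6 + 3·6^3 + 3·6^2 + 3·6 + 1 —bump→ 3·7^7 + 3·7^3 + 3·7^2 + 3·7 + 1 = 2471827 —(−1)→ 2471826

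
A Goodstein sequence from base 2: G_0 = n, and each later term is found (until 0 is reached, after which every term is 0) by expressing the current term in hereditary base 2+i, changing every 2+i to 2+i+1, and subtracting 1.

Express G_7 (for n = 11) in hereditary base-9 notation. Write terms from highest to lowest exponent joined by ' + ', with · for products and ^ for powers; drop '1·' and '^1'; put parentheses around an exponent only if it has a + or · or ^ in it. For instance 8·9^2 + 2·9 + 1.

base 2: 11 = 2^(2 + 1) + 2 + 1; at 3: 3^(3 + 1) + 3 + 1 = 85; next = 84
base 3: 84 = 3^(3 + 1) + 3; at 4: 4^(4 + 1) + 4 = 1028; next = 1027
base 4: 1027 = 4^(4 + 1) + 3; at 5: 5^(5 + 1) + 3 = 15628; next = 15627
base 5: 15627 = 5^(5 + 1) + 2; at 6: 6^(6 + 1) + 2 = 279938; next = 279937
base 6: 279937 = 6^(6 + 1) + 1; at 7: 7^(7 + 1) + 1 = 5764802; next = 5764801
base 7: 5764801 = 7^(7 + 1); at 8: 8^(8 + 1) = 134217728; next = 134217727
base 8: 134217727 = 7·8^8 + 7·8^7 + 7·8^6 + 7·8^5 + 7·8^4 + 7·8^3 + 7·8^2 + 7·8 + 7; at 9: 7·9^9 + 7·9^7 + 7·9^6 + 7·9^5 + 7·9^4 + 7·9^3 + 7·9^2 + 7·9 + 7 = 2749609303; next = 2749609302

7·9^9 + 7·9^7 + 7·9^6 + 7·9^5 + 7·9^4 + 7·9^3 + 7·9^2 + 7·9 + 6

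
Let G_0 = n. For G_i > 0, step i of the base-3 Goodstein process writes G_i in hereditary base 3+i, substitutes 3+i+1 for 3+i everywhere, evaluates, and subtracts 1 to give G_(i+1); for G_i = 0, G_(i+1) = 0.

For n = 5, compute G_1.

5

G_0=5  [base 3] 3 + 2  →[3↦4]→  4 + 2 = 6  −1 ⇒ G_1=5
G_1=5  [base 4] 4 + 1  →[4↦5]→  5 + 1 = 6  −1 ⇒ G_2=5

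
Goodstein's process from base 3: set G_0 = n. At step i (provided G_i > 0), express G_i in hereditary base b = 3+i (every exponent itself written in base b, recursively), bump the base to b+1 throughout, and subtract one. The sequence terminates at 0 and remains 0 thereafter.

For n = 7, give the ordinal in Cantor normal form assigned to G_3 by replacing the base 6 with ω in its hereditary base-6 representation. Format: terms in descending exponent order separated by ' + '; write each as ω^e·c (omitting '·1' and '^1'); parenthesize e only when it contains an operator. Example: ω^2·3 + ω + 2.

i=0: 7 = 2·3 + 1 (b=3); 3→4: 2·4 + 1 = 9; 9−1 = 8
i=1: 8 = 2·4 (b=4); 4→5: 2·5 = 10; 10−1 = 9
i=2: 9 = 5 + 4 (b=5); 5→6: 6 + 4 = 10; 10−1 = 9

ω + 3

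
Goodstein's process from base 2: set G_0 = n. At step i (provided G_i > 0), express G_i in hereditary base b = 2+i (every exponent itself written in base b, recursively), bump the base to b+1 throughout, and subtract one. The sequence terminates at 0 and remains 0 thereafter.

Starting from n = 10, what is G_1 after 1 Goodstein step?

10 —HB2→ 2^(2 + 1) + 2 —bump→ 3^(3 + 1) + 3 = 84 —(−1)→ 83
83 —HB3→ 3^(3 + 1) + 2 —bump→ 4^(4 + 1) + 2 = 1026 —(−1)→ 1025

83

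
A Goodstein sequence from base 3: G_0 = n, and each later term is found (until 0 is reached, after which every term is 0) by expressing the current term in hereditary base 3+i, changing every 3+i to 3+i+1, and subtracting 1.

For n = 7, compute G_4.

i=0: 7 = 2·3 + 1 (b=3); 3→4: 2·4 + 1 = 9; 9−1 = 8
i=1: 8 = 2·4 (b=4); 4→5: 2·5 = 10; 10−1 = 9
i=2: 9 = 5 + 4 (b=5); 5→6: 6 + 4 = 10; 10−1 = 9
i=3: 9 = 6 + 3 (b=6); 6→7: 7 + 3 = 10; 10−1 = 9
i=4: 9 = 7 + 2 (b=7); 7→8: 8 + 2 = 10; 10−1 = 9

9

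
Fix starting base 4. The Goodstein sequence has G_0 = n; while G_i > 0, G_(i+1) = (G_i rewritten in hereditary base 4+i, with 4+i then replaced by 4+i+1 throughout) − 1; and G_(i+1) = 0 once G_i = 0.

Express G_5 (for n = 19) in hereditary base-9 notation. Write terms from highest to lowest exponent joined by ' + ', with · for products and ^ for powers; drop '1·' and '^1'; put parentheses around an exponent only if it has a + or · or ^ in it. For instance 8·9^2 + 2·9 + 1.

7·9 + 6

[0] 19 ≡ 4^2 + 3 (base 4). Lift 5: 28. −1: 27.
[1] 27 ≡ 5^2 + 2 (base 5). Lift 6: 38. −1: 37.
[2] 37 ≡ 6^2 + 1 (base 6). Lift 7: 50. −1: 49.
[3] 49 ≡ 7^2 (base 7). Lift 8: 64. −1: 63.
[4] 63 ≡ 7·8 + 7 (base 8). Lift 9: 70. −1: 69.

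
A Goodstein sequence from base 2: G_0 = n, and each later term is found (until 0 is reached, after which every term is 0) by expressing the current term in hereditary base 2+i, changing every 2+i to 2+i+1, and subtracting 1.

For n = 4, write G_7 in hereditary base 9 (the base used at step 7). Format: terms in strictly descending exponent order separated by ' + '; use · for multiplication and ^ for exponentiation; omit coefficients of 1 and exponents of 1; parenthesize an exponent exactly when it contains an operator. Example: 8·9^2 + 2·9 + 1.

G_0=4  [base 2] 2^2  →[2↦3]→  3^3 = 27  −1 ⇒ G_1=26
G_1=26  [base 3] 2·3^2 + 2·3 + 2  →[3↦4]→  2·4^2 + 2·4 + 2 = 42  −1 ⇒ G_2=41
G_2=41  [base 4] 2·4^2 + 2·4 + 1  →[4↦5]→  2·5^2 + 2·5 + 1 = 61  −1 ⇒ G_3=60
G_3=60  [base 5] 2·5^2 + 2·5  →[5↦6]→  2·6^2 + 2·6 = 84  −1 ⇒ G_4=83
G_4=83  [base 6] 2·6^2 + 6 + 5  →[6↦7]→  2·7^2 + 7 + 5 = 110  −1 ⇒ G_5=109
G_5=109  [base 7] 2·7^2 + 7 + 4  →[7↦8]→  2·8^2 + 8 + 4 = 140  −1 ⇒ G_6=139
G_6=139  [base 8] 2·8^2 + 8 + 3  →[8↦9]→  2·9^2 + 9 + 3 = 174  −1 ⇒ G_7=173

2·9^2 + 9 + 2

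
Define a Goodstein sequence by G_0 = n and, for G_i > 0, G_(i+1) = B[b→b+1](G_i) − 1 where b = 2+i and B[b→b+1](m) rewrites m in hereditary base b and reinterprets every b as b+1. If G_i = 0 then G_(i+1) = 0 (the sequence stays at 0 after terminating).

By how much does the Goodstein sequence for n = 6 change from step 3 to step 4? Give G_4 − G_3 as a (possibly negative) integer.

43530

[0] 6 ≡ 2^2 + 2 (base 2). Lift 3: 30. −1: 29.
[1] 29 ≡ 3^3 + 2 (base 3). Lift 4: 258. −1: 257.
[2] 257 ≡ 4^4 + 1 (base 4). Lift 5: 3126. −1: 3125.
[3] 3125 ≡ 5^5 (base 5). Lift 6: 46656. −1: 46655.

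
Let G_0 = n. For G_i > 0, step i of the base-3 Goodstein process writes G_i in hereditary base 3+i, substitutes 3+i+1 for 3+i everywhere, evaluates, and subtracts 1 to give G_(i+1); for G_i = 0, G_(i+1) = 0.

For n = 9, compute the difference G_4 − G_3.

base 3: 9 = 3^2; at 4: 4^2 = 16; next = 15
base 4: 15 = 3·4 + 3; at 5: 3·5 + 3 = 18; next = 17
base 5: 17 = 3·5 + 2; at 6: 3·6 + 2 = 20; next = 19
base 6: 19 = 3·6 + 1; at 7: 3·7 + 1 = 22; next = 21

2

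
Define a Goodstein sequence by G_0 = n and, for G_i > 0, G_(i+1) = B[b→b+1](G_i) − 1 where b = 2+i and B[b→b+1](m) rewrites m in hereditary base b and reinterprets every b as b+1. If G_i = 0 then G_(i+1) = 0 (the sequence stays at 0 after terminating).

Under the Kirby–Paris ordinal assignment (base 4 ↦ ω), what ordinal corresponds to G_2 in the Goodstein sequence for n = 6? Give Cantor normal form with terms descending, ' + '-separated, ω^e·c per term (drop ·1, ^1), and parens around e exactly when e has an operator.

G_0=6  [base 2] 2^2 + 2  →[2↦3]→  3^3 + 3 = 30  −1 ⇒ G_1=29
G_1=29  [base 3] 3^3 + 2  →[3↦4]→  4^4 + 2 = 258  −1 ⇒ G_2=257

ω^ω + 1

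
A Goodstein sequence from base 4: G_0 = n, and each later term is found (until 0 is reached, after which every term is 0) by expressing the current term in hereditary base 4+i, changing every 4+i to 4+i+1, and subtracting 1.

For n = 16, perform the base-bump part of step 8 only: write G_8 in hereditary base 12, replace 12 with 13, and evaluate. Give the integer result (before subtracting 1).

46

G_0 = 16. HB_4(16) = 4^2. Bump = 25. G_1 = 24.
G_1 = 24. HB_5(24) = 4·5 + 4. Bump = 28. G_2 = 27.
G_2 = 27. HB_6(27) = 4·6 + 3. Bump = 31. G_3 = 30.
G_3 = 30. HB_7(30) = 4·7 + 2. Bump = 34. G_4 = 33.
G_4 = 33. HB_8(33) = 4·8 + 1. Bump = 37. G_5 = 36.
G_5 = 36. HB_9(36) = 4·9. Bump = 40. G_6 = 39.
G_6 = 39. HB_10(39) = 3·10 + 9. Bump = 42. G_7 = 41.
G_7 = 41. HB_11(41) = 3·11 + 8. Bump = 44. G_8 = 43.
G_8 = 43. HB_12(43) = 3·12 + 7. Bump = 46. G_9 = 45.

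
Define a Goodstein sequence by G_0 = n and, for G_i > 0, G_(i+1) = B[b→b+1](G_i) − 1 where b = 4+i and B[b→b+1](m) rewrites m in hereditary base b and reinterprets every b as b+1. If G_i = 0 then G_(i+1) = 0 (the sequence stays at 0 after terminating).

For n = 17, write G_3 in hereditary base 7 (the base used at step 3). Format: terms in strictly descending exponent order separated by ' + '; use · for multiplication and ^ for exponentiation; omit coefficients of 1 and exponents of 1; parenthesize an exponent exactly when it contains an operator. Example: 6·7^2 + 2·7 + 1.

step 0: 17 = 4^2 + 1; sub 5 for 4: 5^2 + 1; = 26; G_1 = 26−1 = 25
step 1: 25 = 5^2; sub 6 for 5: 6^2; = 36; G_2 = 36−1 = 35
step 2: 35 = 5·6 + 5; sub 7 for 6: 5·7 + 5; = 40; G_3 = 40−1 = 39

5·7 + 4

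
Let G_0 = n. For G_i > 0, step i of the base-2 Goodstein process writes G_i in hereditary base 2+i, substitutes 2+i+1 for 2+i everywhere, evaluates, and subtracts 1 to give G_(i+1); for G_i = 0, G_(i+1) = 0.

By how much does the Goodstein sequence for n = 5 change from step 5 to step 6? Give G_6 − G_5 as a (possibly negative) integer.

554

base 2: 5 = 2^2 + 1; at 3: 3^3 + 1 = 28; next = 27
base 3: 27 = 3^3; at 4: 4^4 = 256; next = 255
base 4: 255 = 3·4^3 + 3·4^2 + 3·4 + 3; at 5: 3·5^3 + 3·5^2 + 3·5 + 3 = 468; next = 467
base 5: 467 = 3·5^3 + 3·5^2 + 3·5 + 2; at 6: 3·6^3 + 3·6^2 + 3·6 + 2 = 776; next = 775
base 6: 775 = 3·6^3 + 3·6^2 + 3·6 + 1; at 7: 3·7^3 + 3·7^2 + 3·7 + 1 = 1198; next = 1197
base 7: 1197 = 3·7^3 + 3·7^2 + 3·7; at 8: 3·8^3 + 3·8^2 + 3·8 = 1752; next = 1751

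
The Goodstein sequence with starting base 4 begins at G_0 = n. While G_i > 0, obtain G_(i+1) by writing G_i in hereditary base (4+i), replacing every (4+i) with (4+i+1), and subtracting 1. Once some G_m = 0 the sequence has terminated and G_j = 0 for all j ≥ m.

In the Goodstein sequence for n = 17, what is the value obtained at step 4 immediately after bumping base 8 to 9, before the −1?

48

base 4: 17 = 4^2 + 1; at 5: 5^2 + 1 = 26; next = 25
base 5: 25 = 5^2; at 6: 6^2 = 36; next = 35
base 6: 35 = 5·6 + 5; at 7: 5·7 + 5 = 40; next = 39
base 7: 39 = 5·7 + 4; at 8: 5·8 + 4 = 44; next = 43
base 8: 43 = 5·8 + 3; at 9: 5·9 + 3 = 48; next = 47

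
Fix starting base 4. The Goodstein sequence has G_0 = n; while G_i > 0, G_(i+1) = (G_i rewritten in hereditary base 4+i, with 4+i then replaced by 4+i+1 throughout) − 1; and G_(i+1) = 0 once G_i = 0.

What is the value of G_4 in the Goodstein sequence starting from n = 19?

G_0=19  [base 4] 4^2 + 3  →[4↦5]→  5^2 + 3 = 28  −1 ⇒ G_1=27
G_1=27  [base 5] 5^2 + 2  →[5↦6]→  6^2 + 2 = 38  −1 ⇒ G_2=37
G_2=37  [base 6] 6^2 + 1  →[6↦7]→  7^2 + 1 = 50  −1 ⇒ G_3=49
G_3=49  [base 7] 7^2  →[7↦8]→  8^2 = 64  −1 ⇒ G_4=63
G_4=63  [base 8] 7·8 + 7  →[8↦9]→  7·9 + 7 = 70  −1 ⇒ G_5=69

63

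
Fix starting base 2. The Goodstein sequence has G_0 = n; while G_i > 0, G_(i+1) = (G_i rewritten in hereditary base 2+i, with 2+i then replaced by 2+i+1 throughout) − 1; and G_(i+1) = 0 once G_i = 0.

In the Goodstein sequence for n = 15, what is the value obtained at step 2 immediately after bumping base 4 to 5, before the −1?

15 —HB2→ 2^(2 + 1) + 2^2 + 2 + 1 —bump→ 3^(3 + 1) + 3^3 + 3 + 1 = 112 —(−1)→ 111
111 —HB3→ 3^(3 + 1) + 3^3 + 3 —bump→ 4^(4 + 1) + 4^4 + 4 = 1284 —(−1)→ 1283
1283 —HB4→ 4^(4 + 1) + 4^4 + 3 —bump→ 5^(5 + 1) + 5^5 + 3 = 18753 —(−1)→ 18752

18753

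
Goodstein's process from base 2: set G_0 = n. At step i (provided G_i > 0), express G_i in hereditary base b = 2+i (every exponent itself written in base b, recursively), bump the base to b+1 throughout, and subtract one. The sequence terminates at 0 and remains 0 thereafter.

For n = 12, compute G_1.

step 0: 12 = 2^(2 + 1) + 2^2; sub 3 for 2: 3^(3 + 1) + 3^3; = 108; G_1 = 108−1 = 107
step 1: 107 = 3^(3 + 1) + 2·3^2 + 2·3 + 2; sub 4 for 3: 4^(4 + 1) + 2·4^2 + 2·4 + 2; = 1066; G_2 = 1066−1 = 1065

107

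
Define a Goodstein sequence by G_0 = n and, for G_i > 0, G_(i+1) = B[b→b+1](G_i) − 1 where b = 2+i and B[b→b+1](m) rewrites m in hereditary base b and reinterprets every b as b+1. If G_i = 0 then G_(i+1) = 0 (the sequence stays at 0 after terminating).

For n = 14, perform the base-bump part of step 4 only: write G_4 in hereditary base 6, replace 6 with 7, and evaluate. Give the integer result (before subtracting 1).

5862841

base 2: 14 = 2^(2 + 1) + 2^2 + 2; at 3: 3^(3 + 1) + 3^3 + 3 = 111; next = 110
base 3: 110 = 3^(3 + 1) + 3^3 + 2; at 4: 4^(4 + 1) + 4^4 + 2 = 1282; next = 1281
base 4: 1281 = 4^(4 + 1) + 4^4 + 1; at 5: 5^(5 + 1) + 5^5 + 1 = 18751; next = 18750
base 5: 18750 = 5^(5 + 1) + 5^5; at 6: 6^(6 + 1) + 6^6 = 326592; next = 326591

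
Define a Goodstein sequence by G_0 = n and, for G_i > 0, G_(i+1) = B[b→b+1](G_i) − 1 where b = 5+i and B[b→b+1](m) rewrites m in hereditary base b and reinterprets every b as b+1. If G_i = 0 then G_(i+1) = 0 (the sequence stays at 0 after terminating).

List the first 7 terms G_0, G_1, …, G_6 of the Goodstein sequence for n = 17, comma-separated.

17, 19, 21, 23, 24, 25, 26

G_0 = 17. HB_5(17) = 3·5 + 2. Bump = 20. G_1 = 19.
G_1 = 19. HB_6(19) = 3·6 + 1. Bump = 22. G_2 = 21.
G_2 = 21. HB_7(21) = 3·7. Bump = 24. G_3 = 23.
G_3 = 23. HB_8(23) = 2·8 + 7. Bump = 25. G_4 = 24.
G_4 = 24. HB_9(24) = 2·9 + 6. Bump = 26. G_5 = 25.
G_5 = 25. HB_10(25) = 2·10 + 5. Bump = 27. G_6 = 26.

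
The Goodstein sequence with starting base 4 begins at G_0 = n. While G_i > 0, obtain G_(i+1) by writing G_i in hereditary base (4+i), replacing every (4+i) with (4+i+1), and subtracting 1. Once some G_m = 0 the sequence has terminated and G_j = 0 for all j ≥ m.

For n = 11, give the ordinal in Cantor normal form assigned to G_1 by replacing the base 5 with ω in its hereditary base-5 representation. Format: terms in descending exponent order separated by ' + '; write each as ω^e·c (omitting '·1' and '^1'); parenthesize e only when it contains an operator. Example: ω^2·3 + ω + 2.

ω·2 + 2

(0) 11|_4 = 2·4 + 3 ↦ 2·5 + 3|_5 = 13 ⇒ 12
(1) 12|_5 = 2·5 + 2 ↦ 2·6 + 2|_6 = 14 ⇒ 13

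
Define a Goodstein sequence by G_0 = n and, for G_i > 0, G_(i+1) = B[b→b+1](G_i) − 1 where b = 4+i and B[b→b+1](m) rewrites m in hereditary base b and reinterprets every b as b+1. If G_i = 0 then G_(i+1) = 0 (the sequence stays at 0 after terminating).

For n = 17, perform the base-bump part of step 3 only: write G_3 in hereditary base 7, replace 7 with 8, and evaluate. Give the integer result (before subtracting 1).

44

step 0: 17 = 4^2 + 1; sub 5 for 4: 5^2 + 1; = 26; G_1 = 26−1 = 25
step 1: 25 = 5^2; sub 6 for 5: 6^2; = 36; G_2 = 36−1 = 35
step 2: 35 = 5·6 + 5; sub 7 for 6: 5·7 + 5; = 40; G_3 = 40−1 = 39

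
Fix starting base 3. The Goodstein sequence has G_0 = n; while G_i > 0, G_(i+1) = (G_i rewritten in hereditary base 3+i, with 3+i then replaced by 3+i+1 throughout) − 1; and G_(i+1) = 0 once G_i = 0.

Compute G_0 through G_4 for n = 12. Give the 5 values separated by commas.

12, 19, 27, 37, 49

12 —HB3→ 3^2 + 3 —bump→ 4^2 + 4 = 20 —(−1)→ 19
19 —HB4→ 4^2 + 3 —bump→ 5^2 + 3 = 28 —(−1)→ 27
27 —HB5→ 5^2 + 2 —bump→ 6^2 + 2 = 38 —(−1)→ 37
37 —HB6→ 6^2 + 1 —bump→ 7^2 + 1 = 50 —(−1)→ 49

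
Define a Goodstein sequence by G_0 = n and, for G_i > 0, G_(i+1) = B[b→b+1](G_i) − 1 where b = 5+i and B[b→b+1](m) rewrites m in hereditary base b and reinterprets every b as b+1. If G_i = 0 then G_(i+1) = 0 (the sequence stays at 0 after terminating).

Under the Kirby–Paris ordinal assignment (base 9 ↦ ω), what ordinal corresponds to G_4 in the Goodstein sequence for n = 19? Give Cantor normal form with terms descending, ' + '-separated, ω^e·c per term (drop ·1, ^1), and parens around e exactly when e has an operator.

ω·3

(0) 19|_5 = 3·5 + 4 ↦ 3·6 + 4|_6 = 22 ⇒ 21
(1) 21|_6 = 3·6 + 3 ↦ 3·7 + 3|_7 = 24 ⇒ 23
(2) 23|_7 = 3·7 + 2 ↦ 3·8 + 2|_8 = 26 ⇒ 25
(3) 25|_8 = 3·8 + 1 ↦ 3·9 + 1|_9 = 28 ⇒ 27
(4) 27|_9 = 3·9 ↦ 3·10|_10 = 30 ⇒ 29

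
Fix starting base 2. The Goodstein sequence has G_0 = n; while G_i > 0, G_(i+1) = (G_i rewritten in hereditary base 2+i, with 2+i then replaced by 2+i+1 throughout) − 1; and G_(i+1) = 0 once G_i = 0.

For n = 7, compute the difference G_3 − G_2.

2868

i=0: 7 = 2^2 + 2 + 1 (b=2); 2→3: 3^3 + 3 + 1 = 31; 31−1 = 30
i=1: 30 = 3^3 + 3 (b=3); 3→4: 4^4 + 4 = 260; 260−1 = 259
i=2: 259 = 4^4 + 3 (b=4); 4→5: 5^5 + 3 = 3128; 3128−1 = 3127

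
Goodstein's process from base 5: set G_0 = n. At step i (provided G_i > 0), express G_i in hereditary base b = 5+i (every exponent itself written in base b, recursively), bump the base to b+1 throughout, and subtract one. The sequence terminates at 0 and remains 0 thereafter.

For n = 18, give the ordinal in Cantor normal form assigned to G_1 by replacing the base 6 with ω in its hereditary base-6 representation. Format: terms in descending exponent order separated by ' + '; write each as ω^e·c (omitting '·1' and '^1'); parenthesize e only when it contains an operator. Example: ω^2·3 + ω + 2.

ω·3 + 2

(0) 18|_5 = 3·5 + 3 ↦ 3·6 + 3|_6 = 21 ⇒ 20
(1) 20|_6 = 3·6 + 2 ↦ 3·7 + 2|_7 = 23 ⇒ 22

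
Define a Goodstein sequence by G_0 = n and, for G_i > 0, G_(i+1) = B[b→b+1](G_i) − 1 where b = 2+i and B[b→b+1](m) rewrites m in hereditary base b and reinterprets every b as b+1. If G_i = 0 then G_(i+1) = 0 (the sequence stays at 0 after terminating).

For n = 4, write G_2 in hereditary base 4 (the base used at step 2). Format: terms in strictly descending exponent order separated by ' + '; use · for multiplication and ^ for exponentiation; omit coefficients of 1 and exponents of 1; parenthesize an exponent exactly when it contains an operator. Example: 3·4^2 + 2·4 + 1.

2·4^2 + 2·4 + 1

base 2: 4 = 2^2; at 3: 3^3 = 27; next = 26
base 3: 26 = 2·3^2 + 2·3 + 2; at 4: 2·4^2 + 2·4 + 2 = 42; next = 41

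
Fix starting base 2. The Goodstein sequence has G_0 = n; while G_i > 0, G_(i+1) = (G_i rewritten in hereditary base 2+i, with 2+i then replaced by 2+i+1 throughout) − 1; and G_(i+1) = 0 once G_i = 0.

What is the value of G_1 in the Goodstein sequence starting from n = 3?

3 —HB2→ 2 + 1 —bump→ 3 + 1 = 4 —(−1)→ 3
3 —HB3→ 3 —bump→ 4 = 4 —(−1)→ 3

3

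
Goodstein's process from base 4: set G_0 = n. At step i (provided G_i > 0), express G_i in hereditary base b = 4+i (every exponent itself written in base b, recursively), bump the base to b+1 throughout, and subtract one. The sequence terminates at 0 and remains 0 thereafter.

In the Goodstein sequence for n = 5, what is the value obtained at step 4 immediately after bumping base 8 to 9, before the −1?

base 4: 5 = 4 + 1; at 5: 5 + 1 = 6; next = 5
base 5: 5 = 5; at 6: 6 = 6; next = 5
base 6: 5 = 5; at 7: 5 = 5; next = 4
base 7: 4 = 4; at 8: 4 = 4; next = 3
base 8: 3 = 3; at 9: 3 = 3; next = 2

3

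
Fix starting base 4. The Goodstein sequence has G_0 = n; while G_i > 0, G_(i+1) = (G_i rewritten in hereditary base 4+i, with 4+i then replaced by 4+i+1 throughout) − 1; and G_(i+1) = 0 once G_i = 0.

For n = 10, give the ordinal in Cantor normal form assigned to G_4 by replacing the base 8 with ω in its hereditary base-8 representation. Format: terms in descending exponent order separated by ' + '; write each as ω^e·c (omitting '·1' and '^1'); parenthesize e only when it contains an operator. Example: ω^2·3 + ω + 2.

step 0: 10 = 2·4 + 2; sub 5 for 4: 2·5 + 2; = 12; G_1 = 12−1 = 11
step 1: 11 = 2·5 + 1; sub 6 for 5: 2·6 + 1; = 13; G_2 = 13−1 = 12
step 2: 12 = 2·6; sub 7 for 6: 2·7; = 14; G_3 = 14−1 = 13
step 3: 13 = 7 + 6; sub 8 for 7: 8 + 6; = 14; G_4 = 14−1 = 13
step 4: 13 = 8 + 5; sub 9 for 8: 9 + 5; = 14; G_5 = 14−1 = 13

ω + 5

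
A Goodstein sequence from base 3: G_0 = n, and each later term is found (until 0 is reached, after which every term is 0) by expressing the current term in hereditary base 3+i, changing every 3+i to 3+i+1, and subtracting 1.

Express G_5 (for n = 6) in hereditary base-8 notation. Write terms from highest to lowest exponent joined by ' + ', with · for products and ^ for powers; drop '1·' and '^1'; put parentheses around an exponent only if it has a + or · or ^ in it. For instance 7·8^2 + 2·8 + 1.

i=0: 6 = 2·3 (b=3); 3→4: 2·4 = 8; 8−1 = 7
i=1: 7 = 4 + 3 (b=4); 4→5: 5 + 3 = 8; 8−1 = 7
i=2: 7 = 5 + 2 (b=5); 5→6: 6 + 2 = 8; 8−1 = 7
i=3: 7 = 6 + 1 (b=6); 6→7: 7 + 1 = 8; 8−1 = 7
i=4: 7 = 7 (b=7); 7→8: 8 = 8; 8−1 = 7

7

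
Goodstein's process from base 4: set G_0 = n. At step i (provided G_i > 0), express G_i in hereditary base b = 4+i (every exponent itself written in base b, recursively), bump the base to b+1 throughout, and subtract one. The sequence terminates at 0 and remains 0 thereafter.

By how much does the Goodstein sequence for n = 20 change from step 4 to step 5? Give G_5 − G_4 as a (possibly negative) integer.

16

(0) 20|_4 = 4^2 + 4 ↦ 5^2 + 5|_5 = 30 ⇒ 29
(1) 29|_5 = 5^2 + 4 ↦ 6^2 + 4|_6 = 40 ⇒ 39
(2) 39|_6 = 6^2 + 3 ↦ 7^2 + 3|_7 = 52 ⇒ 51
(3) 51|_7 = 7^2 + 2 ↦ 8^2 + 2|_8 = 66 ⇒ 65
(4) 65|_8 = 8^2 + 1 ↦ 9^2 + 1|_9 = 82 ⇒ 81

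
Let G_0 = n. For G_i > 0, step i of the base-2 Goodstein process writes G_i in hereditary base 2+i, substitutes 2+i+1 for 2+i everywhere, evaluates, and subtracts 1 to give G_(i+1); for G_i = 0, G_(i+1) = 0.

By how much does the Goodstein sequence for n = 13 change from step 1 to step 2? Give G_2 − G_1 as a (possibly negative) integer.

1171

[0] 13 ≡ 2^(2 + 1) + 2^2 + 1 (base 2). Lift 3: 109. −1: 108.
[1] 108 ≡ 3^(3 + 1) + 3^3 (base 3). Lift 4: 1280. −1: 1279.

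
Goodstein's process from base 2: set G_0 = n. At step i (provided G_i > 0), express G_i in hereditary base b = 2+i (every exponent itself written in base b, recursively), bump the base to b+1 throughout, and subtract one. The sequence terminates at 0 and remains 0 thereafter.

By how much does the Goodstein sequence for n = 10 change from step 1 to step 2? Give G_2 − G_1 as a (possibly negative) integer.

(0) 10|_2 = 2^(2 + 1) + 2 ↦ 3^(3 + 1) + 3|_3 = 84 ⇒ 83
(1) 83|_3 = 3^(3 + 1) + 2 ↦ 4^(4 + 1) + 2|_4 = 1026 ⇒ 1025

942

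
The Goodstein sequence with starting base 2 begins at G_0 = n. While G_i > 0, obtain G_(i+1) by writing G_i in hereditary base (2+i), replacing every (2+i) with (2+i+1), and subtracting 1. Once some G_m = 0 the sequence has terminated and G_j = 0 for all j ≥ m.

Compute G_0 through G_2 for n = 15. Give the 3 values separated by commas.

15, 111, 1283

base 2: 15 = 2^(2 + 1) + 2^2 + 2 + 1; at 3: 3^(3 + 1) + 3^3 + 3 + 1 = 112; next = 111
base 3: 111 = 3^(3 + 1) + 3^3 + 3; at 4: 4^(4 + 1) + 4^4 + 4 = 1284; next = 1283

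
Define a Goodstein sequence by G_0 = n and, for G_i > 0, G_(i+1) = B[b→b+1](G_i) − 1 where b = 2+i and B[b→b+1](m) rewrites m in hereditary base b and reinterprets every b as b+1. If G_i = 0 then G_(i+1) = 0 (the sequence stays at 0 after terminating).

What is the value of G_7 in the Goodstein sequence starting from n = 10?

base 2: 10 = 2^(2 + 1) + 2; at 3: 3^(3 + 1) + 3 = 84; next = 83
base 3: 83 = 3^(3 + 1) + 2; at 4: 4^(4 + 1) + 2 = 1026; next = 1025
base 4: 1025 = 4^(4 + 1) + 1; at 5: 5^(5 + 1) + 1 = 15626; next = 15625
base 5: 15625 = 5^(5 + 1); at 6: 6^(6 + 1) = 279936; next = 279935
base 6: 279935 = 5·6^6 + 5·6^5 + 5·6^4 + 5·6^3 + 5·6^2 + 5·6 + 5; at 7: 5·7^7 + 5·7^5 + 5·7^4 + 5·7^3 + 5·7^2 + 5·7 + 5 = 4215755; next = 4215754
base 7: 4215754 = 5·7^7 + 5·7^5 + 5·7^4 + 5·7^3 + 5·7^2 + 5·7 + 4; at 8: 5·8^8 + 5·8^5 + 5·8^4 + 5·8^3 + 5·8^2 + 5·8 + 4 = 84073324; next = 84073323
base 8: 84073323 = 5·8^8 + 5·8^5 + 5·8^4 + 5·8^3 + 5·8^2 + 5·8 + 3; at 9: 5·9^9 + 5·9^5 + 5·9^4 + 5·9^3 + 5·9^2 + 5·9 + 3 = 1937434593; next = 1937434592
base 9: 1937434592 = 5·9^9 + 5·9^5 + 5·9^4 + 5·9^3 + 5·9^2 + 5·9 + 2; at 10: 5·10^10 + 5·10^5 + 5·10^4 + 5·10^3 + 5·10^2 + 5·10 + 2 = 50000555552; next = 50000555551

1937434592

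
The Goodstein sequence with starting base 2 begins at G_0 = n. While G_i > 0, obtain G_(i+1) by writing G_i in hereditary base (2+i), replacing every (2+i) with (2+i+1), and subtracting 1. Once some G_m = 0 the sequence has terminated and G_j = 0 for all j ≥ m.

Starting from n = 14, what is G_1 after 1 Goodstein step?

G_0 = 14. HB_2(14) = 2^(2 + 1) + 2^2 + 2. Bump = 111. G_1 = 110.
G_1 = 110. HB_3(110) = 3^(3 + 1) + 3^3 + 2. Bump = 1282. G_2 = 1281.

110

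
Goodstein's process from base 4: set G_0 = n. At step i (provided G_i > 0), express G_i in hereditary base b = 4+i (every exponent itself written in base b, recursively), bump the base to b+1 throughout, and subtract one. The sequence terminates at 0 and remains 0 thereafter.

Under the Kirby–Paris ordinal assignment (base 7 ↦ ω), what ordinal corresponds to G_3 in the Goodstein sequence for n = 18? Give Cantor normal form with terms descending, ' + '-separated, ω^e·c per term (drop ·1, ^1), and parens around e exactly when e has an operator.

ω·6 + 6

base 4: 18 = 4^2 + 2; at 5: 5^2 + 2 = 27; next = 26
base 5: 26 = 5^2 + 1; at 6: 6^2 + 1 = 37; next = 36
base 6: 36 = 6^2; at 7: 7^2 = 49; next = 48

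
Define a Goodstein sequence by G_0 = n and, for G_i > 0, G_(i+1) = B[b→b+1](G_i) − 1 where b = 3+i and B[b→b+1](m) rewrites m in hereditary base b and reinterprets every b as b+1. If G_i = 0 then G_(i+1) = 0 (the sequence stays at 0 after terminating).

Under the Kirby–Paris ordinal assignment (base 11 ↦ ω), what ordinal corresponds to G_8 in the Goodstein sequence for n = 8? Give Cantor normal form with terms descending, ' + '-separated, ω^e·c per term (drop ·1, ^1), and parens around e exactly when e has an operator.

ω

i=0: 8 = 2·3 + 2 (b=3); 3→4: 2·4 + 2 = 10; 10−1 = 9
i=1: 9 = 2·4 + 1 (b=4); 4→5: 2·5 + 1 = 11; 11−1 = 10
i=2: 10 = 2·5 (b=5); 5→6: 2·6 = 12; 12−1 = 11
i=3: 11 = 6 + 5 (b=6); 6→7: 7 + 5 = 12; 12−1 = 11
i=4: 11 = 7 + 4 (b=7); 7→8: 8 + 4 = 12; 12−1 = 11
i=5: 11 = 8 + 3 (b=8); 8→9: 9 + 3 = 12; 12−1 = 11
i=6: 11 = 9 + 2 (b=9); 9→10: 10 + 2 = 12; 12−1 = 11
i=7: 11 = 10 + 1 (b=10); 10→11: 11 + 1 = 12; 12−1 = 11
i=8: 11 = 11 (b=11); 11→12: 12 = 12; 12−1 = 11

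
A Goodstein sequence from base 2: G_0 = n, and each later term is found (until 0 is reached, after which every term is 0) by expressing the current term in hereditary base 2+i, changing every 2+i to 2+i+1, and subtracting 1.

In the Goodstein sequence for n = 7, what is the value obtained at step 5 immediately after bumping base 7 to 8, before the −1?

step 0: 7 = 2^2 + 2 + 1; sub 3 for 2: 3^3 + 3 + 1; = 31; G_1 = 31−1 = 30
step 1: 30 = 3^3 + 3; sub 4 for 3: 4^4 + 4; = 260; G_2 = 260−1 = 259
step 2: 259 = 4^4 + 3; sub 5 for 4: 5^5 + 3; = 3128; G_3 = 3128−1 = 3127
step 3: 3127 = 5^5 + 2; sub 6 for 5: 6^6 + 2; = 46658; G_4 = 46658−1 = 46657
step 4: 46657 = 6^6 + 1; sub 7 for 6: 7^7 + 1; = 823544; G_5 = 823544−1 = 823543
step 5: 823543 = 7^7; sub 8 for 7: 8^8; = 16777216; G_6 = 16777216−1 = 16777215

16777216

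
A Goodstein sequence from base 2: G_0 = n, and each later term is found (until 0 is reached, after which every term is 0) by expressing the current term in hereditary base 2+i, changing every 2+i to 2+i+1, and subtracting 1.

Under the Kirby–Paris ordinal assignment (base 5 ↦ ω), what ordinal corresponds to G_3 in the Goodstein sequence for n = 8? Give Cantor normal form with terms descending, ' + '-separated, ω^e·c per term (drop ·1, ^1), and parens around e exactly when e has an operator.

G_0 = 8. HB_2(8) = 2^(2 + 1). Bump = 81. G_1 = 80.
G_1 = 80. HB_3(80) = 2·3^3 + 2·3^2 + 2·3 + 2. Bump = 554. G_2 = 553.
G_2 = 553. HB_4(553) = 2·4^4 + 2·4^2 + 2·4 + 1. Bump = 6311. G_3 = 6310.
G_3 = 6310. HB_5(6310) = 2·5^5 + 2·5^2 + 2·5. Bump = 93396. G_4 = 93395.

ω^ω·2 + ω^2·2 + ω·2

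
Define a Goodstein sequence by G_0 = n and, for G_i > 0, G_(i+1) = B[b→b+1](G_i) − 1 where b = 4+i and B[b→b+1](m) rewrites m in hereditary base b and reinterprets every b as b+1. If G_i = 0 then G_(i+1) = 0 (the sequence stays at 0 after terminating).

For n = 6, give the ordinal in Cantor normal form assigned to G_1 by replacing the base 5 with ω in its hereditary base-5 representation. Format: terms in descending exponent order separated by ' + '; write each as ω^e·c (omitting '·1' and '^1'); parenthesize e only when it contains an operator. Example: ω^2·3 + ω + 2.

ω + 1

[0] 6 ≡ 4 + 2 (base 4). Lift 5: 7. −1: 6.
[1] 6 ≡ 5 + 1 (base 5). Lift 6: 7. −1: 6.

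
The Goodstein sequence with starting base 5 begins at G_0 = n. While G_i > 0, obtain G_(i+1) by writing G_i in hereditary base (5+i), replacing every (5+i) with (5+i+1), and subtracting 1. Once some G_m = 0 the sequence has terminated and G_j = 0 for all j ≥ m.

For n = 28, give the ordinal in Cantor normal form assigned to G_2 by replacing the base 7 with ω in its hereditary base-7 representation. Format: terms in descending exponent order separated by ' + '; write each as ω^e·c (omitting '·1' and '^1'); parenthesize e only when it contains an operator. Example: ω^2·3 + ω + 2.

ω^2 + 1

G_0=28  [base 5] 5^2 + 3  →[5↦6]→  6^2 + 3 = 39  −1 ⇒ G_1=38
G_1=38  [base 6] 6^2 + 2  →[6↦7]→  7^2 + 2 = 51  −1 ⇒ G_2=50
G_2=50  [base 7] 7^2 + 1  →[7↦8]→  8^2 + 1 = 65  −1 ⇒ G_3=64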